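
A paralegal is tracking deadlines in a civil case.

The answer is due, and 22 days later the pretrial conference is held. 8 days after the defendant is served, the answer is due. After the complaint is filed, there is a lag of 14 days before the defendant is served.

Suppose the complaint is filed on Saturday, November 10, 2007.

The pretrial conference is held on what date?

Monday, December 24, 2007

The complaint is filed: Nov 10, 2007.
The defendant is served: Nov 10, 2007 + 14 days = Nov 24, 2007.
The answer is due: Nov 24, 2007 + 8 days = Dec 2, 2007.
The pretrial conference is held: Dec 2, 2007 + 22 days = Dec 24, 2007.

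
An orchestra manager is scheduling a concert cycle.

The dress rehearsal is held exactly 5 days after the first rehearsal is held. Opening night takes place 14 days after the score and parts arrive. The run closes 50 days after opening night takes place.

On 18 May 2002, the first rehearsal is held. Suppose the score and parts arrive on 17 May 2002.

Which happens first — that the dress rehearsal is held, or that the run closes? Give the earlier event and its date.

The first rehearsal is held: May 18, 2002.
The dress rehearsal is held: May 18, 2002 + 5 days = May 23, 2002.
The score and parts arrive: May 17, 2002.
Opening night takes place: May 17, 2002 + 14 days = May 31, 2002.
The run closes: May 31, 2002 + 50 days = Jul 20, 2002.
Comparing: the dress rehearsal is held on May 23, 2002 vs the run closes on Jul 20, 2002. Earlier: the dress rehearsal is held.

The dress rehearsal is held — 23 May 2002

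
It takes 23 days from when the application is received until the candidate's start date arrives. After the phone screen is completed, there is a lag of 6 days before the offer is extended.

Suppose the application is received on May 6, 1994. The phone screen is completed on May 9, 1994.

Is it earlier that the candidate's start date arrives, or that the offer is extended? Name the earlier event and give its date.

The application is received: May 6, 1994.
The candidate's start date arrives: May 6, 1994 + 23 days = May 29, 1994.
The phone screen is completed: May 9, 1994.
The offer is extended: May 9, 1994 + 6 days = May 15, 1994.
Comparing: the candidate's start date arrives on May 29, 1994 vs the offer is extended on May 15, 1994. Earlier: the offer is extended.

The offer is extended — May 15, 1994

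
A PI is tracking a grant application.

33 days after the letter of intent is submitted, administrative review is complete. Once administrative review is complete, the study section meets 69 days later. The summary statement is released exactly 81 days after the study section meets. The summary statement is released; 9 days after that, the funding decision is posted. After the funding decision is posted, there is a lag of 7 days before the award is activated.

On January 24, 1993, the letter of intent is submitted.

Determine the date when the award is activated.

August 11, 1993

The letter of intent is submitted: Jan 24, 1993.
Administrative review is complete: Jan 24, 1993 + 33 days = Feb 26, 1993.
The study section meets: Feb 26, 1993 + 69 days = May 6, 1993.
The summary statement is released: May 6, 1993 + 81 days = Jul 26, 1993.
The funding decision is posted: Jul 26, 1993 + 9 days = Aug 4, 1993.
The award is activated: Aug 4, 1993 + 7 days = Aug 11, 1993.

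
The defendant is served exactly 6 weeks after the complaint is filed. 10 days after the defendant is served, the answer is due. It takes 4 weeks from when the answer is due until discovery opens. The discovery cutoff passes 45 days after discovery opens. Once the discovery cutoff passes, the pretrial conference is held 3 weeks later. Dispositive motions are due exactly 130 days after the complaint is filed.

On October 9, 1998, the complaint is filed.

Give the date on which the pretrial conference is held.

The complaint is filed: Oct 9, 1998.
The defendant is served: Oct 9, 1998 + 6 weeks = Nov 20, 1998.
The answer is due: Nov 20, 1998 + 10 days = Nov 30, 1998.
Discovery opens: Nov 30, 1998 + 4 weeks = Dec 28, 1998.
The discovery cutoff passes: Dec 28, 1998 + 45 days = Feb 11, 1999.
The pretrial conference is held: Feb 11, 1999 + 3 weeks = Mar 4, 1999.

March 4, 1999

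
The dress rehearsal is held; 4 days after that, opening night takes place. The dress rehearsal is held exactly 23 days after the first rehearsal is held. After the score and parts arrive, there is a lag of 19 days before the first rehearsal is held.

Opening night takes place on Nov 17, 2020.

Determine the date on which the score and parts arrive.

Oct 2, 2020

Opening night takes place: Nov 17, 2020.
The dress rehearsal is held: Nov 17, 2020 − 4 days = Nov 13, 2020.
The first rehearsal is held: Nov 13, 2020 − 23 days = Oct 21, 2020.
The score and parts arrive: Oct 21, 2020 − 19 days = Oct 2, 2020.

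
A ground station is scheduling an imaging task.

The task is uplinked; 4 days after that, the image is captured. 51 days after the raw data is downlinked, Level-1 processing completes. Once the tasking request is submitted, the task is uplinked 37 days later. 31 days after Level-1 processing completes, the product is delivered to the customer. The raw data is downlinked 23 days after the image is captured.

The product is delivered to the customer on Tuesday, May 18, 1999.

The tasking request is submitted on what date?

The product is delivered to the customer: May 18, 1999.
Level-1 processing completes: May 18, 1999 − 31 days = Apr 17, 1999.
The raw data is downlinked: Apr 17, 1999 − 51 days = Feb 25, 1999.
The image is captured: Feb 25, 1999 − 23 days = Feb 2, 1999.
The task is uplinked: Feb 2, 1999 − 4 days = Jan 29, 1999.
The tasking request is submitted: Jan 29, 1999 − 37 days = Dec 23, 1998.

Wednesday, December 23, 1998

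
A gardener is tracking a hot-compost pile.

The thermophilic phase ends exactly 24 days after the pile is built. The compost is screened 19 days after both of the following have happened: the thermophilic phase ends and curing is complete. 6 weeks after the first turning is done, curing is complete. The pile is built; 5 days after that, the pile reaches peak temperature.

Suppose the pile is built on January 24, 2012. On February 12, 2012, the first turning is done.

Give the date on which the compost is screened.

The pile is built: Jan 24, 2012.
The thermophilic phase ends: Jan 24, 2012 + 24 days = Feb 17, 2012.
The first turning is done: Feb 12, 2012.
Curing is complete: Feb 12, 2012 + 6 weeks = Mar 25, 2012.
Both prerequisites met — the thermophilic phase ends (Feb 17, 2012), curing is complete (Mar 25, 2012); the later is Mar 25, 2012.
The compost is screened: Mar 25, 2012 + 19 days = Apr 13, 2012.

April 13, 2012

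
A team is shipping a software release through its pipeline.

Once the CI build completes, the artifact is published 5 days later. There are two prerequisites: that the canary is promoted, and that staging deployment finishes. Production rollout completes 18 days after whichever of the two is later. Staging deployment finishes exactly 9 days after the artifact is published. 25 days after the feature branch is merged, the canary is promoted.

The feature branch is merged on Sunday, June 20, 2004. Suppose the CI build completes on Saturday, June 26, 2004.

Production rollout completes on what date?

The feature branch is merged: Jun 20, 2004.
The canary is promoted: Jun 20, 2004 + 25 days = Jul 15, 2004.
The CI build completes: Jun 26, 2004.
The artifact is published: Jun 26, 2004 + 5 days = Jul 1, 2004.
Staging deployment finishes: Jul 1, 2004 + 9 days = Jul 10, 2004.
Both prerequisites met — the canary is promoted (Jul 15, 2004), staging deployment finishes (Jul 10, 2004); the later is Jul 15, 2004.
Production rollout completes: Jul 15, 2004 + 18 days = Aug 2, 2004.

Monday, August 2, 2004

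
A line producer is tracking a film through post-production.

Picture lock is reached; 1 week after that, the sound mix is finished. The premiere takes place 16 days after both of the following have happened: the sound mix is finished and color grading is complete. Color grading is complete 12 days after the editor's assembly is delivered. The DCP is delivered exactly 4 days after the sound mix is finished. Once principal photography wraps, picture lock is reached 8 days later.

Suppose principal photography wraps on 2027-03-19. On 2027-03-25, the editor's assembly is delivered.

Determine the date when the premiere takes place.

2027-04-22

Principal photography wraps: Mar 19, 2027.
Picture lock is reached: Mar 19, 2027 + 8 days = Mar 27, 2027.
The sound mix is finished: Mar 27, 2027 + 1 week = Apr 3, 2027.
The editor's assembly is delivered: Mar 25, 2027.
Color grading is complete: Mar 25, 2027 + 12 days = Apr 6, 2027.
Both prerequisites met — the sound mix is finished (Apr 3, 2027), color grading is complete (Apr 6, 2027); the later is Apr 6, 2027.
The premiere takes place: Apr 6, 2027 + 16 days = Apr 22, 2027.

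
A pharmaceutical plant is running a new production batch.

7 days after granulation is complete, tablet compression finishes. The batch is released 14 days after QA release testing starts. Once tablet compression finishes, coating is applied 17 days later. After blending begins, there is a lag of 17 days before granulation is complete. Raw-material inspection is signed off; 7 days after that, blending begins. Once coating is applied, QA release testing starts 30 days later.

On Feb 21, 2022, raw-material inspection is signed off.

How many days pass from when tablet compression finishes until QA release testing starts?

Causal path: tablet compression finishes → coating is applied → QA release testing starts.
Total delay along the path: 17 + 30 = 47 days.

47 days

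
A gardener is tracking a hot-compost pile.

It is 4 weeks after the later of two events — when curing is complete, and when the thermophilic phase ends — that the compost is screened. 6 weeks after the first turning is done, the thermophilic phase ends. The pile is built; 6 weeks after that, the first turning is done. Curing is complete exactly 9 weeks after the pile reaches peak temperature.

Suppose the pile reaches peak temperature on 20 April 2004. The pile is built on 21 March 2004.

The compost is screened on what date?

20 July 2004

The pile reaches peak temperature: Apr 20, 2004.
Curing is complete: Apr 20, 2004 + 9 weeks = Jun 22, 2004.
The pile is built: Mar 21, 2004.
The first turning is done: Mar 21, 2004 + 6 weeks = May 2, 2004.
The thermophilic phase ends: May 2, 2004 + 6 weeks = Jun 13, 2004.
Both prerequisites met — curing is complete (Jun 22, 2004), the thermophilic phase ends (Jun 13, 2004); the later is Jun 22, 2004.
The compost is screened: Jun 22, 2004 + 4 weeks = Jul 20, 2004.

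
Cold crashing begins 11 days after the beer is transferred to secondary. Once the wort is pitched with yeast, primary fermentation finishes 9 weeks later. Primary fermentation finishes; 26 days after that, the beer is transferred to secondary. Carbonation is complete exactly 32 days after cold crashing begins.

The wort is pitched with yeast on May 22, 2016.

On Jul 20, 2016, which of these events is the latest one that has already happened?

The wort is pitched with yeast: May 22, 2016.
Primary fermentation finishes: May 22, 2016 + 9 weeks = Jul 24, 2016.
The beer is transferred to secondary: Jul 24, 2016 + 26 days = Aug 19, 2016.
Cold crashing begins: Aug 19, 2016 + 11 days = Aug 30, 2016.
Carbonation is complete: Aug 30, 2016 + 32 days = Oct 1, 2016.
Jul 20, 2016 falls between when the wort is pitched with yeast (May 22, 2016) and when primary fermentation finishes (Jul 24, 2016).

The wort is pitched with yeast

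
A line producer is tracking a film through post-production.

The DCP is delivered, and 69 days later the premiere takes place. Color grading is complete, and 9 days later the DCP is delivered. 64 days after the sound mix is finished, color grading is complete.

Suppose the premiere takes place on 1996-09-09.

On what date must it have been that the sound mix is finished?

The premiere takes place: Sep 9, 1996.
The DCP is delivered: Sep 9, 1996 − 69 days = Jul 2, 1996.
Color grading is complete: Jul 2, 1996 − 9 days = Jun 23, 1996.
The sound mix is finished: Jun 23, 1996 − 64 days = Apr 20, 1996.

1996-04-20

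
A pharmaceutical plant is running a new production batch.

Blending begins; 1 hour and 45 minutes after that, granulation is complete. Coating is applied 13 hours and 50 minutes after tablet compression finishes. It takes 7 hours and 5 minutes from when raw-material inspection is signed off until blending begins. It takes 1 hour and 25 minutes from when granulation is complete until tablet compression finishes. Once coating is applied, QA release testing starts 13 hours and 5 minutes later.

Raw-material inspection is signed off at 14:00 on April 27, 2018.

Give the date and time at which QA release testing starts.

03:10 on April 29, 2018

Raw-material inspection is signed off: 14:00 Apr 27, 2018.
Blending begins: 14:00 Apr 27, 2018 + 7h05m = 21:05 Apr 27, 2018.
Granulation is complete: 21:05 Apr 27, 2018 + 1h45m = 22:50 Apr 27, 2018.
Tablet compression finishes: 22:50 Apr 27, 2018 + 1h25m = 00:15 Apr 28, 2018.
Coating is applied: 00:15 Apr 28, 2018 + 13h50m = 14:05 Apr 28, 2018.
QA release testing starts: 14:05 Apr 28, 2018 + 13h05m = 03:10 Apr 29, 2018.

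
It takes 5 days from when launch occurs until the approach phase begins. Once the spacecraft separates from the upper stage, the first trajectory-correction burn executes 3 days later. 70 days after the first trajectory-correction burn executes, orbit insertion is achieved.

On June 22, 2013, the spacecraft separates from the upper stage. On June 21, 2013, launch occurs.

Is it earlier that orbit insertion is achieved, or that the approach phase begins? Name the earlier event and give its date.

The approach phase begins — June 26, 2013

The spacecraft separates from the upper stage: Jun 22, 2013.
The first trajectory-correction burn executes: Jun 22, 2013 + 3 days = Jun 25, 2013.
Orbit insertion is achieved: Jun 25, 2013 + 70 days = Sep 3, 2013.
Launch occurs: Jun 21, 2013.
The approach phase begins: Jun 21, 2013 + 5 days = Jun 26, 2013.
Comparing: orbit insertion is achieved on Sep 3, 2013 vs the approach phase begins on Jun 26, 2013. Earlier: the approach phase begins.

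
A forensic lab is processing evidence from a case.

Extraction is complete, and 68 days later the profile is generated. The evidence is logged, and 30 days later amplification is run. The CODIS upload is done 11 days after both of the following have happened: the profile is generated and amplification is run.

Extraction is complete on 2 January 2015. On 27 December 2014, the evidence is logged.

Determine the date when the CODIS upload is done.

Extraction is complete: Jan 2, 2015.
The profile is generated: Jan 2, 2015 + 68 days = Mar 11, 2015.
The evidence is logged: Dec 27, 2014.
Amplification is run: Dec 27, 2014 + 30 days = Jan 26, 2015.
Both prerequisites met — the profile is generated (Mar 11, 2015), amplification is run (Jan 26, 2015); the later is Mar 11, 2015.
The CODIS upload is done: Mar 11, 2015 + 11 days = Mar 22, 2015.

22 March 2015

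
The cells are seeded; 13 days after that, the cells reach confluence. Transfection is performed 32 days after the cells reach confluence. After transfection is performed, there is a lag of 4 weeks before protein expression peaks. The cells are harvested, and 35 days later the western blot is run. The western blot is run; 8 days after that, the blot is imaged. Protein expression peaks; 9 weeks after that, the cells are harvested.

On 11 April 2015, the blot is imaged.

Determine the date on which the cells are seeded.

The blot is imaged: Apr 11, 2015.
The western blot is run: Apr 11, 2015 − 8 days = Apr 3, 2015.
The cells are harvested: Apr 3, 2015 − 35 days = Feb 27, 2015.
Protein expression peaks: Feb 27, 2015 − 9 weeks = Dec 26, 2014.
Transfection is performed: Dec 26, 2014 − 4 weeks = Nov 28, 2014.
The cells reach confluence: Nov 28, 2014 − 32 days = Oct 27, 2014.
The cells are seeded: Oct 27, 2014 − 13 days = Oct 14, 2014.

14 October 2014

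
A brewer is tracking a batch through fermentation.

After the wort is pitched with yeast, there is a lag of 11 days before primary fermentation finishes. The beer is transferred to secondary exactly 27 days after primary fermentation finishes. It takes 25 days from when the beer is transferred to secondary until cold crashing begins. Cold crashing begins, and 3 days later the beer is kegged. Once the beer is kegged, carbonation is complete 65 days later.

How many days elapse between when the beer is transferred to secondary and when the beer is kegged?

Causal path: the beer is transferred to secondary → cold crashing begins → the beer is kegged.
Total delay along the path: 25 + 3 = 28 days.

28 days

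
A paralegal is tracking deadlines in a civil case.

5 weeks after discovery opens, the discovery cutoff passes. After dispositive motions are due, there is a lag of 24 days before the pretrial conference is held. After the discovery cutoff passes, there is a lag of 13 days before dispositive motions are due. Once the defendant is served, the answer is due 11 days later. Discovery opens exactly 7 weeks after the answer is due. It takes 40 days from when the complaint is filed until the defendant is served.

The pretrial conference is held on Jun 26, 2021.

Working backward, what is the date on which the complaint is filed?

The pretrial conference is held: Jun 26, 2021.
Dispositive motions are due: Jun 26, 2021 − 24 days = Jun 2, 2021.
The discovery cutoff passes: Jun 2, 2021 − 13 days = May 20, 2021.
Discovery opens: May 20, 2021 − 5 weeks = Apr 15, 2021.
The answer is due: Apr 15, 2021 − 7 weeks = Feb 25, 2021.
The defendant is served: Feb 25, 2021 − 11 days = Feb 14, 2021.
The complaint is filed: Feb 14, 2021 − 40 days = Jan 5, 2021.

Jan 5, 2021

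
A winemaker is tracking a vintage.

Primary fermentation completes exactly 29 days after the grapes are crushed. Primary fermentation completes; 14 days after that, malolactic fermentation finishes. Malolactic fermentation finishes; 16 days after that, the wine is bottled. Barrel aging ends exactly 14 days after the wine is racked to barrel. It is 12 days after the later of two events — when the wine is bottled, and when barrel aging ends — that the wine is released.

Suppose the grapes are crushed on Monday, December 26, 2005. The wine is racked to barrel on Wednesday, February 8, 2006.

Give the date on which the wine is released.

Tuesday, March 7, 2006

The grapes are crushed: Dec 26, 2005.
Primary fermentation completes: Dec 26, 2005 + 29 days = Jan 24, 2006.
Malolactic fermentation finishes: Jan 24, 2006 + 14 days = Feb 7, 2006.
The wine is bottled: Feb 7, 2006 + 16 days = Feb 23, 2006.
The wine is racked to barrel: Feb 8, 2006.
Barrel aging ends: Feb 8, 2006 + 14 days = Feb 22, 2006.
Both prerequisites met — the wine is bottled (Feb 23, 2006), barrel aging ends (Feb 22, 2006); the later is Feb 23, 2006.
The wine is released: Feb 23, 2006 + 12 days = Mar 7, 2006.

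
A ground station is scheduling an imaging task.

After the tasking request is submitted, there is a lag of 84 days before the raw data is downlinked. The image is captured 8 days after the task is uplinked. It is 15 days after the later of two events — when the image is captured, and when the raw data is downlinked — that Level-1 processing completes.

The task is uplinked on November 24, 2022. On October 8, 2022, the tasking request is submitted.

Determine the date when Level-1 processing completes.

The task is uplinked: Nov 24, 2022.
The image is captured: Nov 24, 2022 + 8 days = Dec 2, 2022.
The tasking request is submitted: Oct 8, 2022.
The raw data is downlinked: Oct 8, 2022 + 84 days = Dec 31, 2022.
Both prerequisites met — the image is captured (Dec 2, 2022), the raw data is downlinked (Dec 31, 2022); the later is Dec 31, 2022.
Level-1 processing completes: Dec 31, 2022 + 15 days = Jan 15, 2023.

January 15, 2023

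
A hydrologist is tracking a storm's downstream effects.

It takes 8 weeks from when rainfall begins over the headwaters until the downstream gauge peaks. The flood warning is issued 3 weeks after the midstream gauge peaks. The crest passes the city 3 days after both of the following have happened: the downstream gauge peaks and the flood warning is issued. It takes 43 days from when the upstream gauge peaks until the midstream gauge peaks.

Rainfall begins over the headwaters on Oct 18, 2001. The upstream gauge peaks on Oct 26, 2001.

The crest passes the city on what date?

Rainfall begins over the headwaters: Oct 18, 2001.
The downstream gauge peaks: Oct 18, 2001 + 8 weeks = Dec 13, 2001.
The upstream gauge peaks: Oct 26, 2001.
The midstream gauge peaks: Oct 26, 2001 + 43 days = Dec 8, 2001.
The flood warning is issued: Dec 8, 2001 + 3 weeks = Dec 29, 2001.
Both prerequisites met — the downstream gauge peaks (Dec 13, 2001), the flood warning is issued (Dec 29, 2001); the later is Dec 29, 2001.
The crest passes the city: Dec 29, 2001 + 3 days = Jan 1, 2002.

Jan 1, 2002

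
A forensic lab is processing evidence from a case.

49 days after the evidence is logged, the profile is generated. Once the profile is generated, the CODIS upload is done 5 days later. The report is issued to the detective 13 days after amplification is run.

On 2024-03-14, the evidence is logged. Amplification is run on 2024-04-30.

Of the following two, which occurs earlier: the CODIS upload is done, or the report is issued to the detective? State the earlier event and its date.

The CODIS upload is done — 2024-05-07

The evidence is logged: Mar 14, 2024.
The profile is generated: Mar 14, 2024 + 49 days = May 2, 2024.
The CODIS upload is done: May 2, 2024 + 5 days = May 7, 2024.
Amplification is run: Apr 30, 2024.
The report is issued to the detective: Apr 30, 2024 + 13 days = May 13, 2024.
Comparing: the CODIS upload is done on May 7, 2024 vs the report is issued to the detective on May 13, 2024. Earlier: the CODIS upload is done.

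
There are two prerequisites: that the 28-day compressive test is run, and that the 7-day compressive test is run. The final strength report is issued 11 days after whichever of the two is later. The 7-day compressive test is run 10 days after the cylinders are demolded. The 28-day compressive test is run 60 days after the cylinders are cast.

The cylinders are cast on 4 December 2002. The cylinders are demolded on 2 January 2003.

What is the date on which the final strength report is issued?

The cylinders are cast: Dec 4, 2002.
The 28-day compressive test is run: Dec 4, 2002 + 60 days = Feb 2, 2003.
The cylinders are demolded: Jan 2, 2003.
The 7-day compressive test is run: Jan 2, 2003 + 10 days = Jan 12, 2003.
Both prerequisites met — the 28-day compressive test is run (Feb 2, 2003), the 7-day compressive test is run (Jan 12, 2003); the later is Feb 2, 2003.
The final strength report is issued: Feb 2, 2003 + 11 days = Feb 13, 2003.

13 February 2003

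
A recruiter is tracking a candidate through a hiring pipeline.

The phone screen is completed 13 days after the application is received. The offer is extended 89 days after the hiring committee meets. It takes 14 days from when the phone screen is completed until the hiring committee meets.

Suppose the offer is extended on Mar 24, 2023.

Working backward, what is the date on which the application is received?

The offer is extended: Mar 24, 2023.
The hiring committee meets: Mar 24, 2023 − 89 days = Dec 25, 2022.
The phone screen is completed: Dec 25, 2022 − 14 days = Dec 11, 2022.
The application is received: Dec 11, 2022 − 13 days = Nov 28, 2022.

Nov 28, 2022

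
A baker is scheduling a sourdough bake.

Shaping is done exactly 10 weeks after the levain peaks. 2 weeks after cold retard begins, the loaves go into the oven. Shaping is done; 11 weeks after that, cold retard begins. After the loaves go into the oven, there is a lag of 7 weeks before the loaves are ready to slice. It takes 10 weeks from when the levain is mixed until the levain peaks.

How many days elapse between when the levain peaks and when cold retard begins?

Causal path: the levain peaks → shaping is done → cold retard begins.
Total delay along the path: 10 + 11 weeks = 21 weeks = 147 days.

147 days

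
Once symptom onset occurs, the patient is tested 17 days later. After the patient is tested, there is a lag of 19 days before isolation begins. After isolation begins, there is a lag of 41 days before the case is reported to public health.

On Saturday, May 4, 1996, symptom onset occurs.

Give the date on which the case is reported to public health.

Saturday, July 20, 1996

Symptom onset occurs: May 4, 1996.
The patient is tested: May 4, 1996 + 17 days = May 21, 1996.
Isolation begins: May 21, 1996 + 19 days = Jun 9, 1996.
The case is reported to public health: Jun 9, 1996 + 41 days = Jul 20, 1996.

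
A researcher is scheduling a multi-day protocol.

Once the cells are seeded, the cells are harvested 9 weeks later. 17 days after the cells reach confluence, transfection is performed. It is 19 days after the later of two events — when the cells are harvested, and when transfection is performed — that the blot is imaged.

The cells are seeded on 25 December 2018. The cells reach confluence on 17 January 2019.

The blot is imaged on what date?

17 March 2019

The cells are seeded: Dec 25, 2018.
The cells are harvested: Dec 25, 2018 + 9 weeks = Feb 26, 2019.
The cells reach confluence: Jan 17, 2019.
Transfection is performed: Jan 17, 2019 + 17 days = Feb 3, 2019.
Both prerequisites met — the cells are harvested (Feb 26, 2019), transfection is performed (Feb 3, 2019); the later is Feb 26, 2019.
The blot is imaged: Feb 26, 2019 + 19 days = Mar 17, 2019.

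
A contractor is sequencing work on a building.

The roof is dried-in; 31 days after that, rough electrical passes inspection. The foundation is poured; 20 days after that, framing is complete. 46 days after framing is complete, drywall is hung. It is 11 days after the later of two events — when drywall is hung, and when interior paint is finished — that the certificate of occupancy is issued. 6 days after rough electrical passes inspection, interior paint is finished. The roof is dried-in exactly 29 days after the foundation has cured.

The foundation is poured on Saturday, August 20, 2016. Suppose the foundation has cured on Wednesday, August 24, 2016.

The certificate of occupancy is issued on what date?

Wednesday, November 9, 2016

The foundation is poured: Aug 20, 2016.
Framing is complete: Aug 20, 2016 + 20 days = Sep 9, 2016.
Drywall is hung: Sep 9, 2016 + 46 days = Oct 25, 2016.
The foundation has cured: Aug 24, 2016.
The roof is dried-in: Aug 24, 2016 + 29 days = Sep 22, 2016.
Rough electrical passes inspection: Sep 22, 2016 + 31 days = Oct 23, 2016.
Interior paint is finished: Oct 23, 2016 + 6 days = Oct 29, 2016.
Both prerequisites met — drywall is hung (Oct 25, 2016), interior paint is finished (Oct 29, 2016); the later is Oct 29, 2016.
The certificate of occupancy is issued: Oct 29, 2016 + 11 days = Nov 9, 2016.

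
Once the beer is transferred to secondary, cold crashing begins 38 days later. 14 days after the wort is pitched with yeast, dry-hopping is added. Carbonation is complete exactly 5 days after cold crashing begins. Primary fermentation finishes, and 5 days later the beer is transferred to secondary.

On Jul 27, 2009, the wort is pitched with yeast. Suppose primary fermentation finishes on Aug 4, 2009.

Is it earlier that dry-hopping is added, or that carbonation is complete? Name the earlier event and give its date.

The wort is pitched with yeast: Jul 27, 2009.
Dry-hopping is added: Jul 27, 2009 + 14 days = Aug 10, 2009.
Primary fermentation finishes: Aug 4, 2009.
The beer is transferred to secondary: Aug 4, 2009 + 5 days = Aug 9, 2009.
Cold crashing begins: Aug 9, 2009 + 38 days = Sep 16, 2009.
Carbonation is complete: Sep 16, 2009 + 5 days = Sep 21, 2009.
Comparing: dry-hopping is added on Aug 10, 2009 vs carbonation is complete on Sep 21, 2009. Earlier: dry-hopping is added.

Dry-hopping is added — Aug 10, 2009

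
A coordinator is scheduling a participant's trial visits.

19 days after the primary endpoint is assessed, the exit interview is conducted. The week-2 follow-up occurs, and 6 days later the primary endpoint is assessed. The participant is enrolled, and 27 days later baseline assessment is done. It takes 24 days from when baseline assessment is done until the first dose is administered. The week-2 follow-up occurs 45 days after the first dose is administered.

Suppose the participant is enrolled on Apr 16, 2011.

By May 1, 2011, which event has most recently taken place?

The participant is enrolled: Apr 16, 2011.
Baseline assessment is done: Apr 16, 2011 + 27 days = May 13, 2011.
The first dose is administered: May 13, 2011 + 24 days = Jun 6, 2011.
The week-2 follow-up occurs: Jun 6, 2011 + 45 days = Jul 21, 2011.
The primary endpoint is assessed: Jul 21, 2011 + 6 days = Jul 27, 2011.
The exit interview is conducted: Jul 27, 2011 + 19 days = Aug 15, 2011.
May 1, 2011 falls between when the participant is enrolled (Apr 16, 2011) and when baseline assessment is done (May 13, 2011).

The participant is enrolled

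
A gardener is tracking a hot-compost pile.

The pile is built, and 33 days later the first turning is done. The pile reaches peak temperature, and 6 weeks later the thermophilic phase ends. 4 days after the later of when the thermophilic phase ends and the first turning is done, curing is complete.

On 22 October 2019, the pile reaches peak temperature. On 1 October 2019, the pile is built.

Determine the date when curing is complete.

The pile reaches peak temperature: Oct 22, 2019.
The thermophilic phase ends: Oct 22, 2019 + 6 weeks = Dec 3, 2019.
The pile is built: Oct 1, 2019.
The first turning is done: Oct 1, 2019 + 33 days = Nov 3, 2019.
Both prerequisites met — the thermophilic phase ends (Dec 3, 2019), the first turning is done (Nov 3, 2019); the later is Dec 3, 2019.
Curing is complete: Dec 3, 2019 + 4 days = Dec 7, 2019.

7 December 2019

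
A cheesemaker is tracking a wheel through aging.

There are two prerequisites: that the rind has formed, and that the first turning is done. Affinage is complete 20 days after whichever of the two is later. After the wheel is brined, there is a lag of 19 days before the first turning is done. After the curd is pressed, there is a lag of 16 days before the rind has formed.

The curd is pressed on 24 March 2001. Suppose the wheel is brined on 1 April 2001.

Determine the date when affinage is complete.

10 May 2001

The curd is pressed: Mar 24, 2001.
The rind has formed: Mar 24, 2001 + 16 days = Apr 9, 2001.
The wheel is brined: Apr 1, 2001.
The first turning is done: Apr 1, 2001 + 19 days = Apr 20, 2001.
Both prerequisites met — the rind has formed (Apr 9, 2001), the first turning is done (Apr 20, 2001); the later is Apr 20, 2001.
Affinage is complete: Apr 20, 2001 + 20 days = May 10, 2001.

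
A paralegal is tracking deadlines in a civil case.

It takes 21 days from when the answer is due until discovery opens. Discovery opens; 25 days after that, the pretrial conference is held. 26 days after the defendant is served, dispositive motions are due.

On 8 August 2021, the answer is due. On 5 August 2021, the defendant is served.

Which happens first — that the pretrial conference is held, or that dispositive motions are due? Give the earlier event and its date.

Dispositive motions are due — 31 August 2021

The answer is due: Aug 8, 2021.
Discovery opens: Aug 8, 2021 + 21 days = Aug 29, 2021.
The pretrial conference is held: Aug 29, 2021 + 25 days = Sep 23, 2021.
The defendant is served: Aug 5, 2021.
Dispositive motions are due: Aug 5, 2021 + 26 days = Aug 31, 2021.
Comparing: the pretrial conference is held on Sep 23, 2021 vs dispositive motions are due on Aug 31, 2021. Earlier: dispositive motions are due.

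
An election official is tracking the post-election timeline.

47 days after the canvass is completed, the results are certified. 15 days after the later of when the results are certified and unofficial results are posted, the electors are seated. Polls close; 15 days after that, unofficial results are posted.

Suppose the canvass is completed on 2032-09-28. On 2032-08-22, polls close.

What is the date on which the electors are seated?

The canvass is completed: Sep 28, 2032.
The results are certified: Sep 28, 2032 + 47 days = Nov 14, 2032.
Polls close: Aug 22, 2032.
Unofficial results are posted: Aug 22, 2032 + 15 days = Sep 6, 2032.
Both prerequisites met — the results are certified (Nov 14, 2032), unofficial results are posted (Sep 6, 2032); the later is Nov 14, 2032.
The electors are seated: Nov 14, 2032 + 15 days = Nov 29, 2032.

2032-11-29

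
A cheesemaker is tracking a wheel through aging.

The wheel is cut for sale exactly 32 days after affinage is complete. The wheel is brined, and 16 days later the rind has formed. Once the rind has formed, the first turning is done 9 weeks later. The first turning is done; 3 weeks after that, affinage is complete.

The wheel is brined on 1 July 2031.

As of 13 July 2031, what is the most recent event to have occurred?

The wheel is brined

The wheel is brined: Jul 1, 2031.
The rind has formed: Jul 1, 2031 + 16 days = Jul 17, 2031.
The first turning is done: Jul 17, 2031 + 9 weeks = Sep 18, 2031.
Affinage is complete: Sep 18, 2031 + 3 weeks = Oct 9, 2031.
The wheel is cut for sale: Oct 9, 2031 + 32 days = Nov 10, 2031.
Jul 13, 2031 falls between when the wheel is brined (Jul 1, 2031) and when the rind has formed (Jul 17, 2031).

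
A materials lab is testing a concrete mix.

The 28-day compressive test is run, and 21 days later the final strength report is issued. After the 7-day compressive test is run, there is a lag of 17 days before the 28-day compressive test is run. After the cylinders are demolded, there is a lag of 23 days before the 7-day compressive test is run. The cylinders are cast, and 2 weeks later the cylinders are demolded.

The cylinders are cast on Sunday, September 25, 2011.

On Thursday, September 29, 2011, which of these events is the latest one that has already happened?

The cylinders are cast: Sep 25, 2011.
The cylinders are demolded: Sep 25, 2011 + 2 weeks = Oct 9, 2011.
The 7-day compressive test is run: Oct 9, 2011 + 23 days = Nov 1, 2011.
The 28-day compressive test is run: Nov 1, 2011 + 17 days = Nov 18, 2011.
The final strength report is issued: Nov 18, 2011 + 21 days = Dec 9, 2011.
Sep 29, 2011 falls between when the cylinders are cast (Sep 25, 2011) and when the cylinders are demolded (Oct 9, 2011).

The cylinders are cast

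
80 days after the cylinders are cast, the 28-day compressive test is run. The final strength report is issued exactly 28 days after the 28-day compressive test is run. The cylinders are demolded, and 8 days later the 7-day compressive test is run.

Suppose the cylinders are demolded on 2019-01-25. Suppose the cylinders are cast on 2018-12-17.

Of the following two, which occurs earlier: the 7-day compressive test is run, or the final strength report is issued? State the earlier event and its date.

The cylinders are demolded: Jan 25, 2019.
The 7-day compressive test is run: Jan 25, 2019 + 8 days = Feb 2, 2019.
The cylinders are cast: Dec 17, 2018.
The 28-day compressive test is run: Dec 17, 2018 + 80 days = Mar 7, 2019.
The final strength report is issued: Mar 7, 2019 + 28 days = Apr 4, 2019.
Comparing: the 7-day compressive test is run on Feb 2, 2019 vs the final strength report is issued on Apr 4, 2019. Earlier: the 7-day compressive test is run.

The 7-day compressive test is run — 2019-02-02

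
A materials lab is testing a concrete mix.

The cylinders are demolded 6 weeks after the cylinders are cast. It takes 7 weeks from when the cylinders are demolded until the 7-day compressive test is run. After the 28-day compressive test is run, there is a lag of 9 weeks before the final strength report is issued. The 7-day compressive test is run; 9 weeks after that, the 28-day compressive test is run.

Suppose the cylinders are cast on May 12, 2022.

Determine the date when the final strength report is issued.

The cylinders are cast: May 12, 2022.
The cylinders are demolded: May 12, 2022 + 6 weeks = Jun 23, 2022.
The 7-day compressive test is run: Jun 23, 2022 + 7 weeks = Aug 11, 2022.
The 28-day compressive test is run: Aug 11, 2022 + 9 weeks = Oct 13, 2022.
The final strength report is issued: Oct 13, 2022 + 9 weeks = Dec 15, 2022.

Dec 15, 2022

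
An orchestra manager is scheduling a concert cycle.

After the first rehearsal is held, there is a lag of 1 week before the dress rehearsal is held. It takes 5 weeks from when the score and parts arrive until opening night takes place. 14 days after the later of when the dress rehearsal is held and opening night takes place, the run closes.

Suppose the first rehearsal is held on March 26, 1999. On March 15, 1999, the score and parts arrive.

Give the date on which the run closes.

May 3, 1999

The first rehearsal is held: Mar 26, 1999.
The dress rehearsal is held: Mar 26, 1999 + 1 week = Apr 2, 1999.
The score and parts arrive: Mar 15, 1999.
Opening night takes place: Mar 15, 1999 + 5 weeks = Apr 19, 1999.
Both prerequisites met — the dress rehearsal is held (Apr 2, 1999), opening night takes place (Apr 19, 1999); the later is Apr 19, 1999.
The run closes: Apr 19, 1999 + 14 days = May 3, 1999.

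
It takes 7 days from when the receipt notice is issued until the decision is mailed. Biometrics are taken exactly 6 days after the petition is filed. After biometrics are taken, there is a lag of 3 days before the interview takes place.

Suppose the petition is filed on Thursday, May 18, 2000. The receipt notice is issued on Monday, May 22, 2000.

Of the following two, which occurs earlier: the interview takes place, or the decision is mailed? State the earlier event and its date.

The petition is filed: May 18, 2000.
Biometrics are taken: May 18, 2000 + 6 days = May 24, 2000.
The interview takes place: May 24, 2000 + 3 days = May 27, 2000.
The receipt notice is issued: May 22, 2000.
The decision is mailed: May 22, 2000 + 7 days = May 29, 2000.
Comparing: the interview takes place on May 27, 2000 vs the decision is mailed on May 29, 2000. Earlier: the interview takes place.

The interview takes place — Saturday, May 27, 2000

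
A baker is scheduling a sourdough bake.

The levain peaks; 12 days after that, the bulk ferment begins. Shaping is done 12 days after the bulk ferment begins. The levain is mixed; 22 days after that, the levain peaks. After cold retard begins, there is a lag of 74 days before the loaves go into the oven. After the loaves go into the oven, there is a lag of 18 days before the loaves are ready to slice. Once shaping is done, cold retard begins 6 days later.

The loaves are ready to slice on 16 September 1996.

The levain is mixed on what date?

25 April 1996

The loaves are ready to slice: Sep 16, 1996.
The loaves go into the oven: Sep 16, 1996 − 18 days = Aug 29, 1996.
Cold retard begins: Aug 29, 1996 − 74 days = Jun 16, 1996.
Shaping is done: Jun 16, 1996 − 6 days = Jun 10, 1996.
The bulk ferment begins: Jun 10, 1996 − 12 days = May 29, 1996.
The levain peaks: May 29, 1996 − 12 days = May 17, 1996.
The levain is mixed: May 17, 1996 − 22 days = Apr 25, 1996.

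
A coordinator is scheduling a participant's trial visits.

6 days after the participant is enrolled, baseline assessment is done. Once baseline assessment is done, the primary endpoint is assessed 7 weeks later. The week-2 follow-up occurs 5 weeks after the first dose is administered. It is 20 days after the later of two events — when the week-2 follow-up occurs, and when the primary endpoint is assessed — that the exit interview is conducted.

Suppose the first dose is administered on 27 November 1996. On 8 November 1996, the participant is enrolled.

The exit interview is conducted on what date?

The first dose is administered: Nov 27, 1996.
The week-2 follow-up occurs: Nov 27, 1996 + 5 weeks = Jan 1, 1997.
The participant is enrolled: Nov 8, 1996.
Baseline assessment is done: Nov 8, 1996 + 6 days = Nov 14, 1996.
The primary endpoint is assessed: Nov 14, 1996 + 7 weeks = Jan 2, 1997.
Both prerequisites met — the week-2 follow-up occurs (Jan 1, 1997), the primary endpoint is assessed (Jan 2, 1997); the later is Jan 2, 1997.
The exit interview is conducted: Jan 2, 1997 + 20 days = Jan 22, 1997.

22 January 1997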